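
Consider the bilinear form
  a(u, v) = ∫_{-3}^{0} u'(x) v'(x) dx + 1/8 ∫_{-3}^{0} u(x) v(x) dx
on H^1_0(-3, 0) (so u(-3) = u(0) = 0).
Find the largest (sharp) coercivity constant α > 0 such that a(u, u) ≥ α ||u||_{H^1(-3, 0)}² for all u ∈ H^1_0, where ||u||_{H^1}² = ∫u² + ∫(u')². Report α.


α = (9/8 + π^2)/(9 + π^2)

Coercivity of a(·,·) on H^1_0(-3, 0) means a(u, u) ≥ α ||u||_{H^1}² for every u ∈ H^1_0.
The interval has length L = 3, and Poincaré/coercivity depend only on L. Here a(u, u) = ∫(u')² + (1/8)·∫u².
Here 0 < c = 1/8 < 1. The condition a(u,u) ≥ α||u||_{H^1}² reads (1−α)∫(u')² ≥ (α−c)∫u². Any admissible α is ≤ 1 (rapidly oscillating u have ∫u²/∫(u')² → 0), and α = 1 would force 0 ≥ (1−c)∫u², impossible since c < 1; so 1−α > 0. By the sharp Poincaré inequality on H^1_0 of an interval of length L, ∫(u')² ≥ (π/L)²∫u² with equality for the first sine mode sin(π(x−x₀)/L) (x₀ the left endpoint), so the inequality holds for all u iff (1−α)(π/L)² ≥ α − c, i.e. α ≤ ((π/L)² + c)/((π/L)² + 1) = (1 + c(L/π)²)/(1 + (L/π)²). With (π/L)² = π^2/9 and c = 1/8, the largest admissible constant is α = ((π/L)² + c)/((π/L)² + 1).
Simplifying, α = (9/8 + π^2)/(9 + π^2).


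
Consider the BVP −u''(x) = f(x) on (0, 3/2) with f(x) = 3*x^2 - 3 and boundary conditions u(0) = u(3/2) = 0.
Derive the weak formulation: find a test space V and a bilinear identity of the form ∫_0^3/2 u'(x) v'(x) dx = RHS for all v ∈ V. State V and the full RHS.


V = H^1_0(0, 3/2) (so v(0) = v(3/2) = 0); weak form: ∫_0^3/2 u'v' dx = ∫_0^3/2 (3*x^2 - 3) v dx for all v ∈ V.

Multiply both sides by a test function v and integrate from 0 to 3/2:
  ∫_0^3/2 −u''(x) v(x) dx = ∫_0^3/2 f(x) v(x) dx.
Integrate the LHS by parts once:
  ∫_0^3/2 −u'' v dx = −[u'(x) v(x)]_0^3/2 + ∫_0^3/2 u'(x) v'(x) dx.
Thus ∫_0^3/2 u'(x) v'(x) dx = ∫_0^3/2 f(x) v(x) dx + [u'(x) v(x)]_0^3/2.
Choose V so that boundary terms are either known or forced to vanish.
u is Dirichlet: u(0) = u(3/2) = 0. Let V = H^1_0(0, 3/2); then v(0) = v(3/2) = 0, and [u' v]_0^3/2 = 0.
Weak formulation: find u (satisfying any essential BC) such that ∫_0^3/2 u'(x) v'(x) dx = ∫_0^3/2 f v dx for all v ∈ V.
Substituting f(x) = 3*x^2 - 3, the right-hand side is ∫_0^3/2 (3*x^2 - 3) v dx.


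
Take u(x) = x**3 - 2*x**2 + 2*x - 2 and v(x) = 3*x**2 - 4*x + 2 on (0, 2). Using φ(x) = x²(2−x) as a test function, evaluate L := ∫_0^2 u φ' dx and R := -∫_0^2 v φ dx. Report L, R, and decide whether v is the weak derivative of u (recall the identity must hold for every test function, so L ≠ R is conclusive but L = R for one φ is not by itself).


LHS = -8/3, RHS = -8/3. Yes, v = u' weakly.

u(x) = x**3 - 2*x**2 + 2*x - 2, classical derivative u'(x) = 3*x**2 - 4*x + 2.
φ(x) = x²(2−x), so φ'(x) = x*(4 - 3*x).
Note φ(0) = φ(2) = 0, so the boundary term u·φ vanishes.
LHS = ∫_0^2 u(x) φ'(x) dx = ∫_0^2 (-3*x^5 + 10*x^4 - 14*x^3 + 14*x^2 - 8*x) dx. Term by term:
  ∫_0^2 -3*x^5 dx = -32;  ∫_0^2 10*x^4 dx = 64;  ∫_0^2 -14*x^3 dx = -56;
  ∫_0^2 14*x^2 dx = 112/3;  ∫_0^2 -8*x dx = -16.
Sum: -32 + 64 − 56 + 112/3 − 16 = -8/3.
So LHS = -8/3.
∫_0^2 v(x) φ(x) dx = ∫_0^2 (-3*x^5 + 10*x^4 - 10*x^3 + 4*x^2) dx. Term by term:
  ∫_0^2 -3*x^5 dx = -32;  ∫_0^2 10*x^4 dx = 64;  ∫_0^2 -10*x^3 dx = -40;
  ∫_0^2 4*x^2 dx = 32/3.
Sum: -32 + 64 − 40 + 32/3 = 8/3.
So RHS = -∫_0^2 v(x) φ(x) dx = -8/3.
LHS = RHS, so the identity holds for this test φ.
Moreover u is smooth here and v(x) = u'(x) = 3*x**2 - 4*x + 2 pointwise, so the identity holds for every test function. Hence v is the weak derivative of u.


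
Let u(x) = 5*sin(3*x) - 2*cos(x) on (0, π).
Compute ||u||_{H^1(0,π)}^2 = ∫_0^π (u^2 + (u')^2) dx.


||u||_{H^1(0,π)}^2 = 129*π

u'(x) = 2*sin(x) + 15*cos(3*x).
Expand u² and (u')² and integrate term by term on (0, π), using: for integers n ≥ 1, ∫_0^π sin²(nx) dx = ∫_0^π cos²(nx) dx = π/2; for n ≠ n', ∫_0^π sin(nx)sin(n'x) dx = ∫_0^π cos(nx)cos(n'x) dx = 0; and by product-to-sum, ∫_0^π sin(nx)cos(n'x) dx = ½∫_0^π [sin((n+n')x) + sin((n−n')x)] dx, which is 0 when n+n' is even and 2n/(n²−n'²) when n+n' is odd (it need not vanish on (0, π)).
  u² squared terms: (-2)²·∫cos(x)² dx = 4·π/2 = 2*π;  (5)²·∫sin(3x)² dx = 25·π/2 = 25*π/2.
  u² cross terms: 2·(-2)·(5)·∫cos(x)·sin(3x) dx = -20·(0) = 0.
  So ∫_0^π u² dx = 2*π + 25*π/2 + 0 = 29*π/2.
  (u')² squared terms: (2)²·∫sin(x)² dx = 4·π/2 = 2*π;  (15)²·∫cos(3x)² dx = 225·π/2 = 225*π/2.
  (u')² cross terms: 2·(2)·(15)·∫sin(x)·cos(3x) dx = 60·(0) = 0.
  So ∫_0^π (u')² dx = 2*π + 225*π/2 + 0 = 229*π/2.
||u||_{H^1}^2 = (29*π/2) + (229*π/2) = 129*π.


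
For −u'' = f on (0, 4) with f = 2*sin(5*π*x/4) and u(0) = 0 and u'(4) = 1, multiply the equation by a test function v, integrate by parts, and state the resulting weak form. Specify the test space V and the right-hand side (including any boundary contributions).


V = {v ∈ H^1(0, 4) : v(0) = 0} (test functions vanish at x = 0 where u is specified); weak form: ∫_0^4 u'v' dx = ∫_0^4 (2*sin(5*π*x/4)) v dx + v(4) for all v ∈ V.

Multiply both sides by a test function v and integrate from 0 to 4:
  ∫_0^4 −u''(x) v(x) dx = ∫_0^4 f(x) v(x) dx.
Integrate the LHS by parts once:
  ∫_0^4 −u'' v dx = −[u'(x) v(x)]_0^4 + ∫_0^4 u'(x) v'(x) dx.
Thus ∫_0^4 u'(x) v'(x) dx = ∫_0^4 f(x) v(x) dx + [u'(x) v(x)]_0^4.
Choose V so that boundary terms are either known or forced to vanish.
Mixed BC: u(0) = 0 (Dirichlet) and u'(4) = 1 (Neumann). Define V = {v ∈ H^1(0, 4) : v(0) = 0}. Then [u' v]_0^4 = u'(4)·v(4) − u'(0)·0 = v(4).
Weak formulation: find u (satisfying any essential BC) such that ∫_0^4 u'(x) v'(x) dx = ∫_0^4 f v dx + v(4) for all v ∈ V (Dirichlet at 0 absorbed into V; Neumann datum at x = 4 contributes the boundary term).
Substituting f(x) = 2*sin(5*π*x/4), the right-hand side is ∫_0^4 (2*sin(5*π*x/4)) v dx + v(4).


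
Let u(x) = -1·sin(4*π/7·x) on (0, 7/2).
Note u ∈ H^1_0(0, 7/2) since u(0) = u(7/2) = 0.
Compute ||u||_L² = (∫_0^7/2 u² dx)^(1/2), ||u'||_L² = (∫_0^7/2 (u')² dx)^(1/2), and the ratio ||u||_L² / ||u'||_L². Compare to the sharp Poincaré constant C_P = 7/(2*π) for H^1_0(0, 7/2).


||u||_L² / ||u'||_L² = 7/(4*π) < C_P = 7/(2*π).

u(x) = -1·sin(4*π/7·x), so u'(x) = -4*π*cos(4*π*x/7)/7.
Writing u(x) = A·sin(kπx/L) with A = -1 and k = 2, use ∫_0^L sin²(kπx/L) dx = L/2 and ∫_0^L cos²(kπx/L) dx = L/2.
u² = 1·sin²(4*π/7·x) and (u')² = 16*π^2/49·cos²(4*π/7·x), and each of sin², cos² integrates to L/2 = 7/4 over (0, 7/2).
∫_0^7/2 u² dx = 7/4, so ||u||_L² = sqrt(7)/2.
∫_0^7/2 (u')² dx = 4*π^2/7, so ||u'||_L² = 2*sqrt(7)*π/7.
Ratio ||u||_L² / ||u'||_L² = 7/(4*π).
Sharp Poincaré constant on H^1_0(0, 7/2) is C_P = L/π = 7/(2*π), achieved by sin(2*π/7·x).
This is the k = 2 harmonic; the ratio L/(kπ) is strictly less than C_P = L/π, consistent with the sharp inequality ||u||_L² ≤ C_P ||u'||_L².


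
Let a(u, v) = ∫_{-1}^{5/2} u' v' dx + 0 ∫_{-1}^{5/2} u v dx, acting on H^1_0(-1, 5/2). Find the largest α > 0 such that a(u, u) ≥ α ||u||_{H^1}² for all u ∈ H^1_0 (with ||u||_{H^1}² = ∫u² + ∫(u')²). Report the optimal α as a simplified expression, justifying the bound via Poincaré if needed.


α = 4*π^2/(4*π^2 + 49)

Coercivity of a(·,·) on H^1_0(-1, 5/2) means a(u, u) ≥ α ||u||_{H^1}² for every u ∈ H^1_0.
The interval has length L = 7/2, and Poincaré/coercivity depend only on L. Here a(u, u) = ∫(u')² + (0)·∫u².
Here c = 0, so a(u,u) = ∫(u')² alone. The condition a(u,u) ≥ α||u||_{H^1}² reads (1−α)∫(u')² ≥ (α−c)∫u². Any admissible α is ≤ 1 (rapidly oscillating u have ∫u²/∫(u')² → 0), and α = 1 would force 0 ≥ (1−c)∫u², impossible since c < 1; so 1−α > 0. By the sharp Poincaré inequality on H^1_0 of an interval of length L, ∫(u')² ≥ (π/L)²∫u² with equality for the first sine mode sin(π(x−x₀)/L) (x₀ the left endpoint), so the inequality holds for all u iff (1−α)(π/L)² ≥ α − c, i.e. α ≤ ((π/L)² + c)/((π/L)² + 1) = (1 + c(L/π)²)/(1 + (L/π)²). (Direct route, valid since c ≤ 0: Poincaré gives c∫u² ≥ c(L/π)²∫(u')², so a(u,u) ≥ (1 + c(L/π)²)∫(u')², while ||u||_{H^1}² ≤ (1 + (L/π)²)∫(u')²; dividing yields the same α.) With (π/L)² = 4*π^2/49 and c = 0, the largest admissible constant is α = ((π/L)² + c)/((π/L)² + 1).
Simplifying, α = 4*π^2/(4*π^2 + 49).


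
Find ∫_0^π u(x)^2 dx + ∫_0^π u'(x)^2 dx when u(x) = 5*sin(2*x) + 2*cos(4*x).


||u||_{H^1(0,π)}^2 = 193*π/2

u'(x) = -8*sin(4*x) + 10*cos(2*x).
Expand u² and (u')² and integrate term by term on (0, π), using: for integers n ≥ 1, ∫_0^π sin²(nx) dx = ∫_0^π cos²(nx) dx = π/2; for n ≠ n', ∫_0^π sin(nx)sin(n'x) dx = ∫_0^π cos(nx)cos(n'x) dx = 0; and by product-to-sum, ∫_0^π sin(nx)cos(n'x) dx = ½∫_0^π [sin((n+n')x) + sin((n−n')x)] dx, which is 0 when n+n' is even and 2n/(n²−n'²) when n+n' is odd (it need not vanish on (0, π)).
  u² squared terms: (2)²·∫cos(4x)² dx = 4·π/2 = 2*π;  (5)²·∫sin(2x)² dx = 25·π/2 = 25*π/2.
  u² cross terms: 2·(2)·(5)·∫cos(4x)·sin(2x) dx = 20·(0) = 0.
  So ∫_0^π u² dx = 2*π + 25*π/2 + 0 = 29*π/2.
  (u')² squared terms: (-8)²·∫sin(4x)² dx = 64·π/2 = 32*π;  (10)²·∫cos(2x)² dx = 100·π/2 = 50*π.
  (u')² cross terms: 2·(-8)·(10)·∫sin(4x)·cos(2x) dx = -160·(0) = 0.
  So ∫_0^π (u')² dx = 32*π + 50*π + 0 = 82*π.
||u||_{H^1}^2 = (29*π/2) + (82*π) = 193*π/2.


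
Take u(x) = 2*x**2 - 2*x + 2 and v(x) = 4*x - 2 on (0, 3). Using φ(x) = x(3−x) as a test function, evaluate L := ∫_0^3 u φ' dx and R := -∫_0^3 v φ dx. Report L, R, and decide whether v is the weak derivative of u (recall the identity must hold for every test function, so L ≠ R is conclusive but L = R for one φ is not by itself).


LHS = -18, RHS = -18. Yes, v = u' weakly.

u(x) = 2*x**2 - 2*x + 2, classical derivative u'(x) = 4*x - 2.
φ(x) = x(3−x), so φ'(x) = 3 - 2*x.
Note φ(0) = φ(3) = 0, so the boundary term u·φ vanishes.
LHS = ∫_0^3 u(x) φ'(x) dx = ∫_0^3 (-4*x^3 + 10*x^2 - 10*x + 6) dx. Term by term:
  ∫_0^3 -4*x^3 dx = -81;  ∫_0^3 10*x^2 dx = 90;  ∫_0^3 -10*x dx = -45;
  ∫_0^3 6 dx = 18.
Sum: -81 + 90 − 45 + 18 = -18.
So LHS = -18.
∫_0^3 v(x) φ(x) dx = ∫_0^3 (-4*x^3 + 14*x^2 - 6*x) dx. Term by term:
  ∫_0^3 -4*x^3 dx = -81;  ∫_0^3 14*x^2 dx = 126;  ∫_0^3 -6*x dx = -27.
Sum: -81 + 126 − 27 = 18.
So RHS = -∫_0^3 v(x) φ(x) dx = -18.
LHS = RHS, so the identity holds for this test φ.
Moreover u is smooth here and v(x) = u'(x) = 4*x - 2 pointwise, so the identity holds for every test function. Hence v is the weak derivative of u.


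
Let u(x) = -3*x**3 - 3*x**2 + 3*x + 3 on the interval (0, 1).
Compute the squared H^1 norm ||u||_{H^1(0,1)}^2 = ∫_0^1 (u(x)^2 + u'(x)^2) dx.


||u||_{H^1}^2 = 1284/35

The H^1 norm (squared) on an interval (0, L) is
  ||u||_{H^1}^2 = ∫_0^L u(x)^2 dx + ∫_0^L u'(x)^2 dx.
Compute u'(x) = -9*x**2 - 6*x + 3.
Then u(x)^2 = 9*x**6 + 18*x**5 - 9*x**4 - 36*x**3 - 9*x**2 + 18*x + 9 and u'(x)^2 = 81*x**4 + 108*x**3 - 18*x**2 - 36*x + 9.
Integrate each monomial from 0 to 1 using ∫_0^1 c·x^n dx = c·1^(n+1)/(n+1):
  ∫_0^1 u(x)^2 dx = ∫_0^1 (9*x^6 + 18*x^5 - 9*x^4 - 36*x^3 - 9*x^2 + 18*x + 9) dx. Term by term:
    ∫_0^1 9*x^6 dx = 9/7;  ∫_0^1 18*x^5 dx = 3;  ∫_0^1 -9*x^4 dx = -9/5;
    ∫_0^1 -36*x^3 dx = -9;  ∫_0^1 -9*x^2 dx = -3;  ∫_0^1 18*x dx = 9;
    ∫_0^1 9 dx = 9.
  Sum: 9/7 + 3 − 9/5 − 9 − 3 + 9 + 9 = 297/35.
  ∫_0^1 u'(x)^2 dx = ∫_0^1 (81*x^4 + 108*x^3 - 18*x^2 - 36*x + 9) dx. Term by term:
    ∫_0^1 81*x^4 dx = 81/5;  ∫_0^1 108*x^3 dx = 27;  ∫_0^1 -18*x^2 dx = -6;
    ∫_0^1 -36*x dx = -18;  ∫_0^1 9 dx = 9.
  Sum: 81/5 + 27 − 6 − 18 + 9 = 141/5.
Adding: ||u||_{H^1}^2 = 297/35 + 141/5 = 1284/35.


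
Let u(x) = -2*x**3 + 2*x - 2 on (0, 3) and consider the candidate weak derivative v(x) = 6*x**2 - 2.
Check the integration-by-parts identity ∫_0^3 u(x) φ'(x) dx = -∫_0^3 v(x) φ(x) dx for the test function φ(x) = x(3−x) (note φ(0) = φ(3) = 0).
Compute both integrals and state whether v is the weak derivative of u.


LHS = 639/10, RHS = -639/10. No, v is not the weak derivative of u.

u(x) = -2*x**3 + 2*x - 2, classical derivative u'(x) = 2 - 6*x**2.
φ(x) = x(3−x), so φ'(x) = 3 - 2*x.
Note φ(0) = φ(3) = 0, so the boundary term u·φ vanishes.
LHS = ∫_0^3 u(x) φ'(x) dx = ∫_0^3 (4*x^4 - 6*x^3 - 4*x^2 + 10*x - 6) dx. Term by term:
  ∫_0^3 4*x^4 dx = 972/5;  ∫_0^3 -6*x^3 dx = -243/2;  ∫_0^3 -4*x^2 dx = -36;
  ∫_0^3 10*x dx = 45;  ∫_0^3 -6 dx = -18.
Sum: 972/5 − 243/2 − 36 + 45 − 18 = 639/10.
So LHS = 639/10.
∫_0^3 v(x) φ(x) dx = ∫_0^3 (-6*x^4 + 18*x^3 + 2*x^2 - 6*x) dx. Term by term:
  ∫_0^3 -6*x^4 dx = -1458/5;  ∫_0^3 18*x^3 dx = 729/2;  ∫_0^3 2*x^2 dx = 18;
  ∫_0^3 -6*x dx = -27.
Sum: -1458/5 + 729/2 + 18 − 27 = 639/10.
So RHS = -∫_0^3 v(x) φ(x) dx = -639/10.
LHS − RHS = 639/5 ≠ 0, so the identity fails.
(For a valid weak derivative the identity must hold for EVERY test function, in particular this one. The failure shows v is NOT the weak derivative of u.)
Correct weak derivative would be u'(x) = 2 - 6*x**2.


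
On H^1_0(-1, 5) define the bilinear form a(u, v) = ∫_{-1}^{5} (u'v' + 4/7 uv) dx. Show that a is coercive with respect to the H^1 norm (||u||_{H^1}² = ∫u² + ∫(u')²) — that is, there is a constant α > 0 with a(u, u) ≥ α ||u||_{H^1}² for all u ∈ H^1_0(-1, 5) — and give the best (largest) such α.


α = (π^2 + 144/7)/(π^2 + 36)

Coercivity of a(·,·) on H^1_0(-1, 5) means a(u, u) ≥ α ||u||_{H^1}² for every u ∈ H^1_0.
The interval has length L = 6, and Poincaré/coercivity depend only on L. Here a(u, u) = ∫(u')² + (4/7)·∫u².
Here 0 < c = 4/7 < 1. The condition a(u,u) ≥ α||u||_{H^1}² reads (1−α)∫(u')² ≥ (α−c)∫u². Any admissible α is ≤ 1 (rapidly oscillating u have ∫u²/∫(u')² → 0), and α = 1 would force 0 ≥ (1−c)∫u², impossible since c < 1; so 1−α > 0. By the sharp Poincaré inequality on H^1_0 of an interval of length L, ∫(u')² ≥ (π/L)²∫u² with equality for the first sine mode sin(π(x−x₀)/L) (x₀ the left endpoint), so the inequality holds for all u iff (1−α)(π/L)² ≥ α − c, i.e. α ≤ ((π/L)² + c)/((π/L)² + 1) = (1 + c(L/π)²)/(1 + (L/π)²). With (π/L)² = π^2/36 and c = 4/7, the largest admissible constant is α = ((π/L)² + c)/((π/L)² + 1).
Simplifying, α = (π^2 + 144/7)/(π^2 + 36).


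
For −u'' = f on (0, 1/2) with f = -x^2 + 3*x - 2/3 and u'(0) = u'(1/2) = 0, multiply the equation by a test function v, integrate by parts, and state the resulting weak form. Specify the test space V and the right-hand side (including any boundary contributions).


V = H^1(0, 1/2) (no boundary constraint on v; u is determined up to an additive constant); weak form: ∫_0^1/2 u'v' dx = ∫_0^1/2 (-x^2 + 3*x - 2/3) v dx for all v ∈ V.

Multiply both sides by a test function v and integrate from 0 to 1/2:
  ∫_0^1/2 −u''(x) v(x) dx = ∫_0^1/2 f(x) v(x) dx.
Integrate the LHS by parts once:
  ∫_0^1/2 −u'' v dx = −[u'(x) v(x)]_0^1/2 + ∫_0^1/2 u'(x) v'(x) dx.
Thus ∫_0^1/2 u'(x) v'(x) dx = ∫_0^1/2 f(x) v(x) dx + [u'(x) v(x)]_0^1/2.
Choose V so that boundary terms are either known or forced to vanish.
u has homogeneous Neumann: u'(0) = u'(1/2) = 0. So [u' v]_0^1/2 = 0·v(1/2) − 0·v(0) = 0 for any v; take V = H^1(0, 1/2).
Weak formulation: find u (satisfying any essential BC) such that ∫_0^1/2 u'(x) v'(x) dx = ∫_0^1/2 f v dx for all v ∈ V (homogeneous Neumann, so boundary terms vanish).
Substituting f(x) = -x^2 + 3*x - 2/3, the right-hand side is ∫_0^1/2 (-x^2 + 3*x - 2/3) v dx.
Compatibility check (pure Neumann): taking v ≡ 1 ∈ V gives 0 = ∫_0^1/2 f dx + (0) − (0), i.e. ∫_0^1/2 f dx must equal u'(0) − u'(1/2) = 0. Indeed ∫_0^1/2 (-x^2 + 3*x - 2/3) dx = 0, so the data are compatible. The solution is then unique only up to an additive constant (fix it e.g. by requiring ∫_0^1/2 u dx = 0).


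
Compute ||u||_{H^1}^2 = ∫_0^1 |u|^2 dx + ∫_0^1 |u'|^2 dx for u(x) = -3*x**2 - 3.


||u||_{H^1}^2 = 144/5

The H^1 norm (squared) on an interval (0, L) is
  ||u||_{H^1}^2 = ∫_0^L u(x)^2 dx + ∫_0^L u'(x)^2 dx.
Compute u'(x) = -6*x.
Then u(x)^2 = 9*x**4 + 18*x**2 + 9 and u'(x)^2 = 36*x**2.
Integrate each monomial from 0 to 1 using ∫_0^1 c·x^n dx = c·1^(n+1)/(n+1):
  ∫_0^1 u(x)^2 dx = ∫_0^1 (9*x^4 + 18*x^2 + 9) dx. Term by term:
    ∫_0^1 9*x^4 dx = 9/5;  ∫_0^1 18*x^2 dx = 6;  ∫_0^1 9 dx = 9.
  Sum: 9/5 + 6 + 9 = 84/5.
  ∫_0^1 u'(x)^2 dx = ∫_0^1 (36*x^2) dx. Term by term:
    ∫_0^1 36*x^2 dx = 12.
Adding: ||u||_{H^1}^2 = 84/5 + 12 = 144/5.


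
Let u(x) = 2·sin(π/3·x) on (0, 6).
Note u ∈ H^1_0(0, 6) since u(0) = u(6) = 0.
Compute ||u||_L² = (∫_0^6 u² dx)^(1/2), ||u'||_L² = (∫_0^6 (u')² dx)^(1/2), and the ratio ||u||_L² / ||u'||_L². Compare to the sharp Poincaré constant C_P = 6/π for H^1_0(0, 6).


||u||_L² / ||u'||_L² = 3/π < C_P = 6/π.

u(x) = 2·sin(π/3·x), so u'(x) = 2*π*cos(π*x/3)/3.
Writing u(x) = A·sin(kπx/L) with A = 2 and k = 2, use ∫_0^L sin²(kπx/L) dx = L/2 and ∫_0^L cos²(kπx/L) dx = L/2.
u² = 4·sin²(π/3·x) and (u')² = 4*π^2/9·cos²(π/3·x), and each of sin², cos² integrates to L/2 = 3 over (0, 6).
∫_0^6 u² dx = 12, so ||u||_L² = 2*sqrt(3).
∫_0^6 (u')² dx = 4*π^2/3, so ||u'||_L² = 2*sqrt(3)*π/3.
Ratio ||u||_L² / ||u'||_L² = 3/π.
Sharp Poincaré constant on H^1_0(0, 6) is C_P = L/π = 6/π, achieved by sin(π/6·x).
This is the k = 2 harmonic; the ratio L/(kπ) is strictly less than C_P = L/π, consistent with the sharp inequality ||u||_L² ≤ C_P ||u'||_L².


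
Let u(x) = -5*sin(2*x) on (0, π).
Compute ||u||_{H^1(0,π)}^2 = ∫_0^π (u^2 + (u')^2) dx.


||u||_{H^1(0,π)}^2 = 125*π/2

u'(x) = -10*cos(2*x).
Expand u² and (u')² and integrate term by term on (0, π), using: for integers n ≥ 1, ∫_0^π sin²(nx) dx = ∫_0^π cos²(nx) dx = π/2; for n ≠ n', ∫_0^π sin(nx)sin(n'x) dx = ∫_0^π cos(nx)cos(n'x) dx = 0; and by product-to-sum, ∫_0^π sin(nx)cos(n'x) dx = ½∫_0^π [sin((n+n')x) + sin((n−n')x)] dx, which is 0 when n+n' is even and 2n/(n²−n'²) when n+n' is odd (it need not vanish on (0, π)).
  u² squared terms: (-5)²·∫sin(2x)² dx = 25·π/2 = 25*π/2.
  So ∫_0^π u² dx = 25*π/2.
  (u')² squared terms: (-10)²·∫cos(2x)² dx = 100·π/2 = 50*π.
  So ∫_0^π (u')² dx = 50*π.
||u||_{H^1}^2 = (25*π/2) + (50*π) = 125*π/2.


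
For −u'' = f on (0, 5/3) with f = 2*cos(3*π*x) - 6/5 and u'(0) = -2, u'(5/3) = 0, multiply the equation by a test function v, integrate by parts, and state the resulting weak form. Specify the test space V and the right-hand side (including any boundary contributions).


V = H^1(0, 5/3) (v unrestricted at boundary; u is determined up to an additive constant); weak form: ∫_0^5/3 u'v' dx = ∫_0^5/3 (2*cos(3*π*x) - 6/5) v dx + 2·v(0) for all v ∈ V.

Multiply both sides by a test function v and integrate from 0 to 5/3:
  ∫_0^5/3 −u''(x) v(x) dx = ∫_0^5/3 f(x) v(x) dx.
Integrate the LHS by parts once:
  ∫_0^5/3 −u'' v dx = −[u'(x) v(x)]_0^5/3 + ∫_0^5/3 u'(x) v'(x) dx.
Thus ∫_0^5/3 u'(x) v'(x) dx = ∫_0^5/3 f(x) v(x) dx + [u'(x) v(x)]_0^5/3.
Choose V so that boundary terms are either known or forced to vanish.
u has inhomogeneous Neumann u'(0) = -2, u'(5/3) = 0. [u' v]_0^5/3 = (0)·v(5/3) − (-2)·v(0) = 2·v(0). Take V = H^1(0, 5/3); boundary term becomes part of RHS.
Weak formulation: find u (satisfying any essential BC) such that ∫_0^5/3 u'(x) v'(x) dx = ∫_0^5/3 f v dx + 2·v(0) for all v ∈ V (Neumann data are natural BCs: they enter the RHS as boundary terms).
Substituting f(x) = 2*cos(3*π*x) - 6/5, the right-hand side is ∫_0^5/3 (2*cos(3*π*x) - 6/5) v dx + 2·v(0).
Compatibility check (pure Neumann): taking v ≡ 1 ∈ V gives 0 = ∫_0^5/3 f dx + (0) − (-2), i.e. ∫_0^5/3 f dx must equal u'(0) − u'(5/3) = -2. Indeed ∫_0^5/3 (2*cos(3*π*x) - 6/5) dx = -2, so the data are compatible. The solution is then unique only up to an additive constant (fix it e.g. by requiring ∫_0^5/3 u dx = 0).


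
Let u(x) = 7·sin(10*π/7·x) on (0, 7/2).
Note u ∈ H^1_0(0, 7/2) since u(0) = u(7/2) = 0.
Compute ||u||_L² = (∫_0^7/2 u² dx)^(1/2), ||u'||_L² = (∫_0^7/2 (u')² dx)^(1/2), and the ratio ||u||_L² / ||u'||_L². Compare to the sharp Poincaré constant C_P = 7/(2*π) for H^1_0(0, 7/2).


||u||_L² / ||u'||_L² = 7/(10*π) < C_P = 7/(2*π).

u(x) = 7·sin(10*π/7·x), so u'(x) = 10*π*cos(10*π*x/7).
Writing u(x) = A·sin(kπx/L) with A = 7 and k = 5, use ∫_0^L sin²(kπx/L) dx = L/2 and ∫_0^L cos²(kπx/L) dx = L/2.
u² = 49·sin²(10*π/7·x) and (u')² = 100*π^2·cos²(10*π/7·x), and each of sin², cos² integrates to L/2 = 7/4 over (0, 7/2).
∫_0^7/2 u² dx = 343/4, so ||u||_L² = 7*sqrt(7)/2.
∫_0^7/2 (u')² dx = 175*π^2, so ||u'||_L² = 5*sqrt(7)*π.
Ratio ||u||_L² / ||u'||_L² = 7/(10*π).
Sharp Poincaré constant on H^1_0(0, 7/2) is C_P = L/π = 7/(2*π), achieved by sin(2*π/7·x).
This is the k = 5 harmonic; the ratio L/(kπ) is strictly less than C_P = L/π, consistent with the sharp inequality ||u||_L² ≤ C_P ||u'||_L².


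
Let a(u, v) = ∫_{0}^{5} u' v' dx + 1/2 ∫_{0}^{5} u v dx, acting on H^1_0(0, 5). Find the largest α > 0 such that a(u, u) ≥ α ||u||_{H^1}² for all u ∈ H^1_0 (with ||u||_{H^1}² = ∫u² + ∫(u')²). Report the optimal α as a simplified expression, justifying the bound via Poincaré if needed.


α = (π^2 + 25/2)/(π^2 + 25)

Coercivity of a(·,·) on H^1_0(0, 5) means a(u, u) ≥ α ||u||_{H^1}² for every u ∈ H^1_0.
The interval has length L = 5, and Poincaré/coercivity depend only on L. Here a(u, u) = ∫(u')² + (1/2)·∫u².
Here 0 < c = 1/2 < 1. The condition a(u,u) ≥ α||u||_{H^1}² reads (1−α)∫(u')² ≥ (α−c)∫u². Any admissible α is ≤ 1 (rapidly oscillating u have ∫u²/∫(u')² → 0), and α = 1 would force 0 ≥ (1−c)∫u², impossible since c < 1; so 1−α > 0. By the sharp Poincaré inequality on H^1_0 of an interval of length L, ∫(u')² ≥ (π/L)²∫u² with equality for the first sine mode sin(π(x−x₀)/L) (x₀ the left endpoint), so the inequality holds for all u iff (1−α)(π/L)² ≥ α − c, i.e. α ≤ ((π/L)² + c)/((π/L)² + 1) = (1 + c(L/π)²)/(1 + (L/π)²). With (π/L)² = π^2/25 and c = 1/2, the largest admissible constant is α = ((π/L)² + c)/((π/L)² + 1).
Simplifying, α = (π^2 + 25/2)/(π^2 + 25).


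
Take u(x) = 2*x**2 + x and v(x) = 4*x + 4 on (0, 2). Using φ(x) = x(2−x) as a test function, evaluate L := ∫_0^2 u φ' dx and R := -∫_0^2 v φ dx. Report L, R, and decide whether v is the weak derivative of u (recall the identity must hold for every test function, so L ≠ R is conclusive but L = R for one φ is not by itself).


LHS = -20/3, RHS = -32/3. No, v is not the weak derivative of u.

u(x) = 2*x**2 + x, classical derivative u'(x) = 4*x + 1.
φ(x) = x(2−x), so φ'(x) = 2 - 2*x.
Note φ(0) = φ(2) = 0, so the boundary term u·φ vanishes.
LHS = ∫_0^2 u(x) φ'(x) dx = ∫_0^2 (-4*x^3 + 2*x^2 + 2*x) dx. Term by term:
  ∫_0^2 -4*x^3 dx = -16;  ∫_0^2 2*x^2 dx = 16/3;  ∫_0^2 2*x dx = 4.
Sum: -16 + 16/3 + 4 = -20/3.
So LHS = -20/3.
∫_0^2 v(x) φ(x) dx = ∫_0^2 (-4*x^3 + 4*x^2 + 8*x) dx. Term by term:
  ∫_0^2 -4*x^3 dx = -16;  ∫_0^2 4*x^2 dx = 32/3;  ∫_0^2 8*x dx = 16.
Sum: -16 + 32/3 + 16 = 32/3.
So RHS = -∫_0^2 v(x) φ(x) dx = -32/3.
LHS − RHS = 4 ≠ 0, so the identity fails.
(For a valid weak derivative the identity must hold for EVERY test function, in particular this one. The failure shows v is NOT the weak derivative of u.)
Correct weak derivative would be u'(x) = 4*x + 1.


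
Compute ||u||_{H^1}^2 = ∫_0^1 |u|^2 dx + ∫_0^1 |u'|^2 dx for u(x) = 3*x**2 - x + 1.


||u||_{H^1}^2 = 289/30

The H^1 norm (squared) on an interval (0, L) is
  ||u||_{H^1}^2 = ∫_0^L u(x)^2 dx + ∫_0^L u'(x)^2 dx.
Compute u'(x) = 6*x - 1.
Then u(x)^2 = 9*x**4 - 6*x**3 + 7*x**2 - 2*x + 1 and u'(x)^2 = 36*x**2 - 12*x + 1.
Integrate each monomial from 0 to 1 using ∫_0^1 c·x^n dx = c·1^(n+1)/(n+1):
  ∫_0^1 u(x)^2 dx = ∫_0^1 (9*x^4 - 6*x^3 + 7*x^2 - 2*x + 1) dx. Term by term:
    ∫_0^1 9*x^4 dx = 9/5;  ∫_0^1 -6*x^3 dx = -3/2;  ∫_0^1 7*x^2 dx = 7/3;
    ∫_0^1 -2*x dx = -1;  ∫_0^1 1 dx = 1.
  Sum: 9/5 − 3/2 + 7/3 − 1 + 1 = 79/30.
  ∫_0^1 u'(x)^2 dx = ∫_0^1 (36*x^2 - 12*x + 1) dx. Term by term:
    ∫_0^1 36*x^2 dx = 12;  ∫_0^1 -12*x dx = -6;  ∫_0^1 1 dx = 1.
  Sum: 12 − 6 + 1 = 7.
Adding: ||u||_{H^1}^2 = 79/30 + 7 = 289/30.


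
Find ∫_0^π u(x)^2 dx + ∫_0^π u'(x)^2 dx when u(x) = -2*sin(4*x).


||u||_{H^1(0,π)}^2 = 34*π

u'(x) = -8*cos(4*x).
Expand u² and (u')² and integrate term by term on (0, π), using: for integers n ≥ 1, ∫_0^π sin²(nx) dx = ∫_0^π cos²(nx) dx = π/2; for n ≠ n', ∫_0^π sin(nx)sin(n'x) dx = ∫_0^π cos(nx)cos(n'x) dx = 0; and by product-to-sum, ∫_0^π sin(nx)cos(n'x) dx = ½∫_0^π [sin((n+n')x) + sin((n−n')x)] dx, which is 0 when n+n' is even and 2n/(n²−n'²) when n+n' is odd (it need not vanish on (0, π)).
  u² squared terms: (-2)²·∫sin(4x)² dx = 4·π/2 = 2*π.
  So ∫_0^π u² dx = 2*π.
  (u')² squared terms: (-8)²·∫cos(4x)² dx = 64·π/2 = 32*π.
  So ∫_0^π (u')² dx = 32*π.
||u||_{H^1}^2 = (2*π) + (32*π) = 34*π.


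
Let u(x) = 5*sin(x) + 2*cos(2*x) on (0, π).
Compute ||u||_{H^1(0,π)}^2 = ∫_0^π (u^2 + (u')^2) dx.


||u||_{H^1(0,π)}^2 = -200/3 + 35*π

u'(x) = -4*sin(2*x) + 5*cos(x).
Expand u² and (u')² and integrate term by term on (0, π), using: for integers n ≥ 1, ∫_0^π sin²(nx) dx = ∫_0^π cos²(nx) dx = π/2; for n ≠ n', ∫_0^π sin(nx)sin(n'x) dx = ∫_0^π cos(nx)cos(n'x) dx = 0; and by product-to-sum, ∫_0^π sin(nx)cos(n'x) dx = ½∫_0^π [sin((n+n')x) + sin((n−n')x)] dx, which is 0 when n+n' is even and 2n/(n²−n'²) when n+n' is odd (it need not vanish on (0, π)).
  u² squared terms: (2)²·∫cos(2x)² dx = 4·π/2 = 2*π;  (5)²·∫sin(x)² dx = 25·π/2 = 25*π/2.
  u² cross terms: 2·(2)·(5)·∫cos(2x)·sin(x) dx = 20·(-2/3) = -40/3.
  So ∫_0^π u² dx = 2*π + 25*π/2 − 40/3 = -40/3 + 29*π/2.
  (u')² squared terms: (-4)²·∫sin(2x)² dx = 16·π/2 = 8*π;  (5)²·∫cos(x)² dx = 25·π/2 = 25*π/2.
  (u')² cross terms: 2·(-4)·(5)·∫sin(2x)·cos(x) dx = -40·(4/3) = -160/3.
  So ∫_0^π (u')² dx = 8*π + 25*π/2 − 160/3 = -160/3 + 41*π/2.
||u||_{H^1}^2 = (-40/3 + 29*π/2) + (-160/3 + 41*π/2) = -200/3 + 35*π.


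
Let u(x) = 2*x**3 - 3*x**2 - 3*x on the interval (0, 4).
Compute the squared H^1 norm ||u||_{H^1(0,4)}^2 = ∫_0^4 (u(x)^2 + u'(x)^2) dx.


||u||_{H^1}^2 = 174604/35

The H^1 norm (squared) on an interval (0, L) is
  ||u||_{H^1}^2 = ∫_0^L u(x)^2 dx + ∫_0^L u'(x)^2 dx.
Compute u'(x) = 6*x**2 - 6*x - 3.
Then u(x)^2 = 4*x**6 - 12*x**5 - 3*x**4 + 18*x**3 + 9*x**2 and u'(x)^2 = 36*x**4 - 72*x**3 + 36*x + 9.
Integrate each monomial from 0 to 4 using ∫_0^4 c·x^n dx = c·4^(n+1)/(n+1):
  ∫_0^4 u(x)^2 dx = ∫_0^4 (4*x^6 - 12*x^5 - 3*x^4 + 18*x^3 + 9*x^2) dx. Term by term:
    ∫_0^4 4*x^6 dx = 65536/7;  ∫_0^4 -12*x^5 dx = -8192;  ∫_0^4 -3*x^4 dx = -3072/5;
    ∫_0^4 18*x^3 dx = 1152;  ∫_0^4 9*x^2 dx = 192.
  Sum: 65536/7 − 8192 − 3072/5 + 1152 + 192 = 66496/35.
  ∫_0^4 u'(x)^2 dx = ∫_0^4 (36*x^4 - 72*x^3 + 36*x + 9) dx. Term by term:
    ∫_0^4 36*x^4 dx = 36864/5;  ∫_0^4 -72*x^3 dx = -4608;  ∫_0^4 36*x dx = 288;
    ∫_0^4 9 dx = 36.
  Sum: 36864/5 − 4608 + 288 + 36 = 15444/5.
Adding: ||u||_{H^1}^2 = 66496/35 + 15444/5 = 174604/35.


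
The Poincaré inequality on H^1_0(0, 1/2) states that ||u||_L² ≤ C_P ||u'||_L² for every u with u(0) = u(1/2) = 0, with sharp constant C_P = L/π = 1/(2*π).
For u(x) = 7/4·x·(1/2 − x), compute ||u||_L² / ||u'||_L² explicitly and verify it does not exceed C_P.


||u||_L² / ||u'||_L² = sqrt(10)/20 < C_P = 1/(2*π).

u(x) = 7/4·x·(1/2 − x), so u'(x) = 7/8 - 7*x/2.
u(x) = 7/4·x·(1/2 − x) vanishes at x = 0 and x = 1/2, so u ∈ H^1_0(0, 1/2). Differentiate via the product rule and integrate the resulting polynomials term by term.
  ∫_0^1/2 u² dx = ∫_0^1/2 (49*x^4/16 - 49*x^3/16 + 49*x^2/64) dx. Term by term:
    ∫_0^1/2 49*x^4/16 dx = 49/2560;  ∫_0^1/2 -49*x^3/16 dx = -49/1024;  ∫_0^1/2 49*x^2/64 dx = 49/1536.
  Sum: 49/2560 − 49/1024 + 49/1536 = 49/15360.
  ∫_0^1/2 (u')² dx = ∫_0^1/2 (49*x^2/4 - 49*x/8 + 49/64) dx. Term by term:
    ∫_0^1/2 49*x^2/4 dx = 49/96;  ∫_0^1/2 -49*x/8 dx = -49/64;  ∫_0^1/2 49/64 dx = 49/128.
  Sum: 49/96 − 49/64 + 49/128 = 49/384.
∫_0^1/2 u² dx = 49/15360, so ||u||_L² = 7*sqrt(15)/480.
∫_0^1/2 (u')² dx = 49/384, so ||u'||_L² = 7*sqrt(6)/48.
Ratio ||u||_L² / ||u'||_L² = sqrt(10)/20.
Sharp Poincaré constant on H^1_0(0, 1/2) is C_P = L/π = 1/(2*π), achieved by sin(2*π·x).
A polynomial bump cannot attain the sharp Poincaré constant (only the first sine eigenfunction does), so the ratio is strictly less than C_P, consistent with ||u||_L² ≤ C_P ||u'||_L².


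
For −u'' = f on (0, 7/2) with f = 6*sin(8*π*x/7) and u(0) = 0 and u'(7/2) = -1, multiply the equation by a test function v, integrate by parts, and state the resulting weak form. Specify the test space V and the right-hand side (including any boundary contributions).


V = {v ∈ H^1(0, 7/2) : v(0) = 0} (test functions vanish at x = 0 where u is specified); weak form: ∫_0^7/2 u'v' dx = ∫_0^7/2 (6*sin(8*π*x/7)) v dx − v(7/2) for all v ∈ V.

Multiply both sides by a test function v and integrate from 0 to 7/2:
  ∫_0^7/2 −u''(x) v(x) dx = ∫_0^7/2 f(x) v(x) dx.
Integrate the LHS by parts once:
  ∫_0^7/2 −u'' v dx = −[u'(x) v(x)]_0^7/2 + ∫_0^7/2 u'(x) v'(x) dx.
Thus ∫_0^7/2 u'(x) v'(x) dx = ∫_0^7/2 f(x) v(x) dx + [u'(x) v(x)]_0^7/2.
Choose V so that boundary terms are either known or forced to vanish.
Mixed BC: u(0) = 0 (Dirichlet) and u'(7/2) = -1 (Neumann). Define V = {v ∈ H^1(0, 7/2) : v(0) = 0}. Then [u' v]_0^7/2 = u'(7/2)·v(7/2) − u'(0)·0 = − v(7/2).
Weak formulation: find u (satisfying any essential BC) such that ∫_0^7/2 u'(x) v'(x) dx = ∫_0^7/2 f v dx − v(7/2) for all v ∈ V (Dirichlet at 0 absorbed into V; Neumann datum at x = 7/2 contributes the boundary term).
Substituting f(x) = 6*sin(8*π*x/7), the right-hand side is ∫_0^7/2 (6*sin(8*π*x/7)) v dx − v(7/2).


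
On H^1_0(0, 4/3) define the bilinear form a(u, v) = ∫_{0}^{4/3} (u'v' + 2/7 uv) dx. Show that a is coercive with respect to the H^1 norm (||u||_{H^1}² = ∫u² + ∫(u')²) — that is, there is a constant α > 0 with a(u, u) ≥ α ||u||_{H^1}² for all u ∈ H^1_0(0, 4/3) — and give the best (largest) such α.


α = (32 + 63*π^2)/(7*(16 + 9*π^2))

Coercivity of a(·,·) on H^1_0(0, 4/3) means a(u, u) ≥ α ||u||_{H^1}² for every u ∈ H^1_0.
The interval has length L = 4/3, and Poincaré/coercivity depend only on L. Here a(u, u) = ∫(u')² + (2/7)·∫u².
Here 0 < c = 2/7 < 1. The condition a(u,u) ≥ α||u||_{H^1}² reads (1−α)∫(u')² ≥ (α−c)∫u². Any admissible α is ≤ 1 (rapidly oscillating u have ∫u²/∫(u')² → 0), and α = 1 would force 0 ≥ (1−c)∫u², impossible since c < 1; so 1−α > 0. By the sharp Poincaré inequality on H^1_0 of an interval of length L, ∫(u')² ≥ (π/L)²∫u² with equality for the first sine mode sin(π(x−x₀)/L) (x₀ the left endpoint), so the inequality holds for all u iff (1−α)(π/L)² ≥ α − c, i.e. α ≤ ((π/L)² + c)/((π/L)² + 1) = (1 + c(L/π)²)/(1 + (L/π)²). With (π/L)² = 9*π^2/16 and c = 2/7, the largest admissible constant is α = ((π/L)² + c)/((π/L)² + 1).
Simplifying, α = (32 + 63*π^2)/(7*(16 + 9*π^2)).


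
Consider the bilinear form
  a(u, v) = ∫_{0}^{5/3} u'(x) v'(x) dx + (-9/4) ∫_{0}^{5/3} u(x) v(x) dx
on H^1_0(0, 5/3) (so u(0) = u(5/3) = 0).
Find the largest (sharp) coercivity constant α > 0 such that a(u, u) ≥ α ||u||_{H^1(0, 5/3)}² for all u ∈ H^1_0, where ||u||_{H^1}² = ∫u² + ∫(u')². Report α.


α = 9*(-25 + 4*π^2)/(4*(25 + 9*π^2))

Coercivity of a(·,·) on H^1_0(0, 5/3) means a(u, u) ≥ α ||u||_{H^1}² for every u ∈ H^1_0.
The interval has length L = 5/3, and Poincaré/coercivity depend only on L. Here a(u, u) = ∫(u')² + (-9/4)·∫u².
Here c = -9/4 < 0 with |c| < (π/L)² = 9*π^2/25, so coercivity still holds. The condition a(u,u) ≥ α||u||_{H^1}² reads (1−α)∫(u')² ≥ (α−c)∫u². Any admissible α is ≤ 1 (rapidly oscillating u have ∫u²/∫(u')² → 0), and α = 1 would force 0 ≥ (1−c)∫u², impossible since c < 1; so 1−α > 0. By the sharp Poincaré inequality on H^1_0 of an interval of length L, ∫(u')² ≥ (π/L)²∫u² with equality for the first sine mode sin(π(x−x₀)/L) (x₀ the left endpoint), so the inequality holds for all u iff (1−α)(π/L)² ≥ α − c, i.e. α ≤ ((π/L)² + c)/((π/L)² + 1) = (1 + c(L/π)²)/(1 + (L/π)²). (Direct route, valid since c ≤ 0: Poincaré gives c∫u² ≥ c(L/π)²∫(u')², so a(u,u) ≥ (1 + c(L/π)²)∫(u')², while ||u||_{H^1}² ≤ (1 + (L/π)²)∫(u')²; dividing yields the same α.) With (π/L)² = 9*π^2/25 and c = -9/4, the largest admissible constant is α = ((π/L)² + c)/((π/L)² + 1).
Simplifying, α = 9*(-25 + 4*π^2)/(4*(25 + 9*π^2)).


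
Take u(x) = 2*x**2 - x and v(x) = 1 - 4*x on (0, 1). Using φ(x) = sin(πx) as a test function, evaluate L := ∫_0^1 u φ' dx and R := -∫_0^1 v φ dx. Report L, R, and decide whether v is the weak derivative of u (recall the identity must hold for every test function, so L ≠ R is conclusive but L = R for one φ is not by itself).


LHS = -2/π, RHS = 2/π. No, v is not the weak derivative of u.

u(x) = 2*x**2 - x, classical derivative u'(x) = 4*x - 1.
φ(x) = sin(πx), so φ'(x) = π*cos(π*x).
Note φ(0) = φ(1) = 0, so the boundary term u·φ vanishes.
LHS = ∫_0^1 u(x) φ'(x) dx = ∫_0^1 (2*π*x^2*cos(π*x) - π*x*cos(π*x)) dx. Term by term:
  ∫_0^1 -π*x*cos(π*x) dx = 2/π;  ∫_0^1 2*π*x^2*cos(π*x) dx = -4/π.
Sum: 2/π − 4/π = -2/π.
So LHS = -2/π.
∫_0^1 v(x) φ(x) dx = ∫_0^1 (-4*x*sin(π*x) + sin(π*x)) dx. Term by term:
  ∫_0^1 -4*x*sin(π*x) dx = -4/π;  ∫_0^1 sin(π*x) dx = 2/π.
Sum: -4/π + 2/π = -2/π.
So RHS = -∫_0^1 v(x) φ(x) dx = 2/π.
LHS − RHS = -4/π ≠ 0, so the identity fails.
(For a valid weak derivative the identity must hold for EVERY test function, in particular this one. The failure shows v is NOT the weak derivative of u.)
Correct weak derivative would be u'(x) = 4*x - 1.


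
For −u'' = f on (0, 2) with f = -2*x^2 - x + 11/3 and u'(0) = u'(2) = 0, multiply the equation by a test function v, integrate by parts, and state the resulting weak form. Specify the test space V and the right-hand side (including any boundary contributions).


V = H^1(0, 2) (no boundary constraint on v; u is determined up to an additive constant); weak form: ∫_0^2 u'v' dx = ∫_0^2 (-2*x^2 - x + 11/3) v dx for all v ∈ V.

Multiply both sides by a test function v and integrate from 0 to 2:
  ∫_0^2 −u''(x) v(x) dx = ∫_0^2 f(x) v(x) dx.
Integrate the LHS by parts once:
  ∫_0^2 −u'' v dx = −[u'(x) v(x)]_0^2 + ∫_0^2 u'(x) v'(x) dx.
Thus ∫_0^2 u'(x) v'(x) dx = ∫_0^2 f(x) v(x) dx + [u'(x) v(x)]_0^2.
Choose V so that boundary terms are either known or forced to vanish.
u has homogeneous Neumann: u'(0) = u'(2) = 0. So [u' v]_0^2 = 0·v(2) − 0·v(0) = 0 for any v; take V = H^1(0, 2).
Weak formulation: find u (satisfying any essential BC) such that ∫_0^2 u'(x) v'(x) dx = ∫_0^2 f v dx for all v ∈ V (homogeneous Neumann, so boundary terms vanish).
Substituting f(x) = -2*x^2 - x + 11/3, the right-hand side is ∫_0^2 (-2*x^2 - x + 11/3) v dx.
Compatibility check (pure Neumann): taking v ≡ 1 ∈ V gives 0 = ∫_0^2 f dx + (0) − (0), i.e. ∫_0^2 f dx must equal u'(0) − u'(2) = 0. Indeed ∫_0^2 (-2*x^2 - x + 11/3) dx = 0, so the data are compatible. The solution is then unique only up to an additive constant (fix it e.g. by requiring ∫_0^2 u dx = 0).


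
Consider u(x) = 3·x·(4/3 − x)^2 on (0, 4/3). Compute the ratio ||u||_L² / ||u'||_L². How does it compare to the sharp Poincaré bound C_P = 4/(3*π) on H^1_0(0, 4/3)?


||u||_L² / ||u'||_L² = 2*sqrt(14)/21 < C_P = 4/(3*π).

u(x) = 3·x·(4/3 − x)^2, so u'(x) = (x - 4/3)*(9*x - 4).
u(x) = 3·x·(4/3 − x)^2 vanishes at x = 0 and x = 4/3, so u ∈ H^1_0(0, 4/3). Differentiate via the product rule and integrate the resulting polynomials term by term.
  ∫_0^4/3 u² dx = ∫_0^4/3 (9*x^6 - 48*x^5 + 96*x^4 - 256*x^3/3 + 256*x^2/9) dx. Term by term:
    ∫_0^4/3 9*x^6 dx = 16384/1701;  ∫_0^4/3 -48*x^5 dx = -32768/729;  ∫_0^4/3 96*x^4 dx = 32768/405;
    ∫_0^4/3 -256*x^3/3 dx = -16384/243;  ∫_0^4/3 256*x^2/9 dx = 16384/729.
  Sum: 16384/1701 − 32768/729 + 32768/405 − 16384/243 + 16384/729 = 16384/25515.
  ∫_0^4/3 (u')² dx = ∫_0^4/3 (81*x^4 - 288*x^3 + 352*x^2 - 512*x/3 + 256/9) dx. Term by term:
    ∫_0^4/3 81*x^4 dx = 1024/15;  ∫_0^4/3 -288*x^3 dx = -2048/9;  ∫_0^4/3 352*x^2 dx = 22528/81;
    ∫_0^4/3 -512*x/3 dx = -4096/27;  ∫_0^4/3 256/9 dx = 1024/27.
  Sum: 1024/15 − 2048/9 + 22528/81 − 4096/27 + 1024/27 = 2048/405.
∫_0^4/3 u² dx = 16384/25515, so ||u||_L² = 128*sqrt(35)/945.
∫_0^4/3 (u')² dx = 2048/405, so ||u'||_L² = 32*sqrt(10)/45.
Ratio ||u||_L² / ||u'||_L² = 2*sqrt(14)/21.
Sharp Poincaré constant on H^1_0(0, 4/3) is C_P = L/π = 4/(3*π), achieved by sin(3*π/4·x).
A polynomial bump cannot attain the sharp Poincaré constant (only the first sine eigenfunction does), so the ratio is strictly less than C_P, consistent with ||u||_L² ≤ C_P ||u'||_L².


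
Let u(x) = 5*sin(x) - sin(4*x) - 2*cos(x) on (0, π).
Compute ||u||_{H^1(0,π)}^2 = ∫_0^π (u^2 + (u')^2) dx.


||u||_{H^1(0,π)}^2 = 64/15 + 75*π/2

u'(x) = 2*sin(x) + 5*cos(x) - 4*cos(4*x).
Expand u² and (u')² and integrate term by term on (0, π), using: for integers n ≥ 1, ∫_0^π sin²(nx) dx = ∫_0^π cos²(nx) dx = π/2; for n ≠ n', ∫_0^π sin(nx)sin(n'x) dx = ∫_0^π cos(nx)cos(n'x) dx = 0; and by product-to-sum, ∫_0^π sin(nx)cos(n'x) dx = ½∫_0^π [sin((n+n')x) + sin((n−n')x)] dx, which is 0 when n+n' is even and 2n/(n²−n'²) when n+n' is odd (it need not vanish on (0, π)).
  u² squared terms: (-1)²·∫sin(4x)² dx = 1·π/2 = π/2;  (-2)²·∫cos(x)² dx = 4·π/2 = 2*π;  (5)²·∫sin(x)² dx = 25·π/2 = 25*π/2.
  u² cross terms: 2·(-1)·(-2)·∫sin(4x)·cos(x) dx = 4·(8/15) = 32/15;  2·(-1)·(5)·∫sin(4x)·sin(x) dx = -10·(0) = 0;  2·(-2)·(5)·∫cos(x)·sin(x) dx = -20·(0) = 0.
  So ∫_0^π u² dx = π/2 + 2*π + 25*π/2 + 32/15 + 0 + 0 = 32/15 + 15*π.
  (u')² squared terms: (-4)²·∫cos(4x)² dx = 16·π/2 = 8*π;  (2)²·∫sin(x)² dx = 4·π/2 = 2*π;  (5)²·∫cos(x)² dx = 25·π/2 = 25*π/2.
  (u')² cross terms: 2·(-4)·(2)·∫cos(4x)·sin(x) dx = -16·(-2/15) = 32/15;  2·(-4)·(5)·∫cos(4x)·cos(x) dx = -40·(0) = 0;  2·(2)·(5)·∫sin(x)·cos(x) dx = 20·(0) = 0.
  So ∫_0^π (u')² dx = 8*π + 2*π + 25*π/2 + 32/15 + 0 + 0 = 32/15 + 45*π/2.
||u||_{H^1}^2 = (32/15 + 15*π) + (32/15 + 45*π/2) = 64/15 + 75*π/2.


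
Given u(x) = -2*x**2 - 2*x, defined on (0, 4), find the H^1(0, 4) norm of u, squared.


||u||_{H^1}^2 = 28528/15

The H^1 norm (squared) on an interval (0, L) is
  ||u||_{H^1}^2 = ∫_0^L u(x)^2 dx + ∫_0^L u'(x)^2 dx.
Compute u'(x) = -4*x - 2.
Then u(x)^2 = 4*x**4 + 8*x**3 + 4*x**2 and u'(x)^2 = 16*x**2 + 16*x + 4.
Integrate each monomial from 0 to 4 using ∫_0^4 c·x^n dx = c·4^(n+1)/(n+1):
  ∫_0^4 u(x)^2 dx = ∫_0^4 (4*x^4 + 8*x^3 + 4*x^2) dx. Term by term:
    ∫_0^4 4*x^4 dx = 4096/5;  ∫_0^4 8*x^3 dx = 512;  ∫_0^4 4*x^2 dx = 256/3.
  Sum: 4096/5 + 512 + 256/3 = 21248/15.
  ∫_0^4 u'(x)^2 dx = ∫_0^4 (16*x^2 + 16*x + 4) dx. Term by term:
    ∫_0^4 16*x^2 dx = 1024/3;  ∫_0^4 16*x dx = 128;  ∫_0^4 4 dx = 16.
  Sum: 1024/3 + 128 + 16 = 1456/3.
Adding: ||u||_{H^1}^2 = 21248/15 + 1456/3 = 28528/15.
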